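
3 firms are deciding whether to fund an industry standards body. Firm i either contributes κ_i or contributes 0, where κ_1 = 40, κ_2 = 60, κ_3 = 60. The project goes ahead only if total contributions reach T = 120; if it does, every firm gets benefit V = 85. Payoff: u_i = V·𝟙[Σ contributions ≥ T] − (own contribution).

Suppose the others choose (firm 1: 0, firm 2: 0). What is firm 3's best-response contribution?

0

Others' total = 0. Even contributing 60 gives 60 < 120: no benefit either way.
Best response: 0.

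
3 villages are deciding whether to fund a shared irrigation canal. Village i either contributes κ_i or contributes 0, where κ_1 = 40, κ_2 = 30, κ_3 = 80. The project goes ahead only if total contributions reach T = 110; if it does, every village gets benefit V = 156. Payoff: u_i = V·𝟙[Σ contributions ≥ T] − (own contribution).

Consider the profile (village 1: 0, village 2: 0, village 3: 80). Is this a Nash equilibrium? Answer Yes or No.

No

Total = 80 < 110: not provided.
Village 1 (pledges 0, payoff 0): pledging 40 → total 120, payoff 116. Profitable deviation.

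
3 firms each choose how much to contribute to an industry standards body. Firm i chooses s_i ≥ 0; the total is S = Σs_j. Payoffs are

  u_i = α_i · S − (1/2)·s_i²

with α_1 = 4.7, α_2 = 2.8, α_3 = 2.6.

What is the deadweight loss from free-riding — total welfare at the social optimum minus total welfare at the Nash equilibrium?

Firm i's FOC: ∂u_i/∂s_i = α_i − s_i = 0, so s_i* = α_i.
NE contributions = (4.7, 2.8, 2.6); S = 10.1.
W^NE = (Σα)·S − ½Σα_i² = 10.1² − ½·36.69 = 83.665.
Planner sets s_i = Σα_j = 10.1 for every i, so S^SO = 3·10.1 = 30.3.
W^SO = (Σα)·S^SO − ½·3·(Σα)² = (3/2)·10.1² = 153.015.
Deadweight loss = W^SO − W^NE = 69.35.

69.35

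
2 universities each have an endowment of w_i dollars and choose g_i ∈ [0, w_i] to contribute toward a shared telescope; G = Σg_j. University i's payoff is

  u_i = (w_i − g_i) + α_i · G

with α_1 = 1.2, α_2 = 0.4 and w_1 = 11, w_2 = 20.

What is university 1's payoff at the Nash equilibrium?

∂u_i/∂g_i = α_i − 1, so university i contributes w_i if α_i > 1, else 0.
α_i > 1 for i ∈ {1}; NE contributions (11, 0), G = 11.
u_1 = (11 − 11) + 1.2·11 = 13.2.

13.2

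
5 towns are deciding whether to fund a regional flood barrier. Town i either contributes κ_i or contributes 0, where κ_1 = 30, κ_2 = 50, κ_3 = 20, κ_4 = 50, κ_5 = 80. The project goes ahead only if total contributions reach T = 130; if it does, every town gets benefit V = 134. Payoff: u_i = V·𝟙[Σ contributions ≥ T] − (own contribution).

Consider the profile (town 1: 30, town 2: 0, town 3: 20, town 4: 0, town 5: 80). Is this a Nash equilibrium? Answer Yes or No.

Yes

Total = 130 ≥ 130: provided.
Town 1 (pledges 30, payoff 104): dropping to 0 → total 100, payoff 0. No gain.
Town 2 (pledges 0, payoff 134): pledging 50 → total 180, payoff 84. No gain.
Town 3 (pledges 20, payoff 114): dropping to 0 → total 110, payoff 0. No gain.
Town 4 (pledges 0, payoff 134): pledging 50 → total 180, payoff 84. No gain.
Town 5 (pledges 80, payoff 54): dropping to 0 → total 50, payoff 0. No gain.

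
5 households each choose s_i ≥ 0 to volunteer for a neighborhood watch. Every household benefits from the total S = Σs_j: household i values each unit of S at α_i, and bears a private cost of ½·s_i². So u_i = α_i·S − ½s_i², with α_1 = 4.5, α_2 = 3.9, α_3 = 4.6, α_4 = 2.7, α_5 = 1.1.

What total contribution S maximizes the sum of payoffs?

Planner FOC: ∂(Σu_j)/∂s_i = (Σα_j) − s_i = 0, so s_i^SO = Σα_j = 16.8 for every i; S^SO = 84.

84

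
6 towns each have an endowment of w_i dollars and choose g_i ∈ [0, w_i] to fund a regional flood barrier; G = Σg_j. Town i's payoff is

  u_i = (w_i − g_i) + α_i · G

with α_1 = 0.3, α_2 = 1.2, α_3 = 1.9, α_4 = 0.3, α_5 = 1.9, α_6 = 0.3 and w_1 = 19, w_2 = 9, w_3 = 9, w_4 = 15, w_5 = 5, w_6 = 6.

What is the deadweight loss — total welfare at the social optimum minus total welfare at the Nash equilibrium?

196

∂u_i/∂g_i = α_i − 1, so town i contributes w_i if α_i > 1, else 0.
α_i > 1 for i ∈ {2, 3, 5}; NE contributions (0, 9, 9, 0, 5, 0), G = 23.
W^NE = Σw_i − G^NE + (Σα_i)·G^NE = 63 + 4.9·23 = 175.7.
Planner: ∂(Σu_j)/∂g_i = Σα_j − 1 = 4.9 > 0, so everyone contributes w_i; G^SO = 63, W^SO = 63 + 4.9·63 = 371.7.
Deadweight loss = 196.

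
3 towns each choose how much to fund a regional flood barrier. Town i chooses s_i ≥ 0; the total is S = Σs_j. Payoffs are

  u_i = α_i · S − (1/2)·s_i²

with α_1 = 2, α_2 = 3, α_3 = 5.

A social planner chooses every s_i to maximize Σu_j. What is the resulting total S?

Planner FOC: ∂(Σu_j)/∂s_i = (Σα_j) − s_i = 0, so s_i^SO = Σα_j = 10 for every i; S^SO = 30.

30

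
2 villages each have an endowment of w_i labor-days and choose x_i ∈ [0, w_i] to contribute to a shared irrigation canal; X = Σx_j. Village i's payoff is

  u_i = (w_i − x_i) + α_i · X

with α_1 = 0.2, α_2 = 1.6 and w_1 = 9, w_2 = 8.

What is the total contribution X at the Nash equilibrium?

8

∂u_i/∂x_i = α_i − 1, so village i contributes w_i if α_i > 1, else 0.
α_i > 1 for i ∈ {2}; NE contributions (0, 8), X = 8.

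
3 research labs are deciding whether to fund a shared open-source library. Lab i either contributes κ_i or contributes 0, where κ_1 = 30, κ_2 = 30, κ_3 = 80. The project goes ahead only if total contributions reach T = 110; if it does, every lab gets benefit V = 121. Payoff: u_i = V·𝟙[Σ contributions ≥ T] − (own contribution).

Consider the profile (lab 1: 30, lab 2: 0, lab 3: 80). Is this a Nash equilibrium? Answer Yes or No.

Total = 110 ≥ 110: provided.
Lab 1 (pledges 30, payoff 91): dropping to 0 → total 80, payoff 0. No gain.
Lab 2 (pledges 0, payoff 121): pledging 30 → total 140, payoff 91. No gain.
Lab 3 (pledges 80, payoff 41): dropping to 0 → total 30, payoff 0. No gain.

Yes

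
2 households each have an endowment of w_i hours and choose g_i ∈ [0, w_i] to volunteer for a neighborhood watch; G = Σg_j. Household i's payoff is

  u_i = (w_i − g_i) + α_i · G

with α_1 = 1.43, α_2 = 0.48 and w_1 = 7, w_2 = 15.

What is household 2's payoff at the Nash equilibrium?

∂u_i/∂g_i = α_i − 1, so household i contributes w_i if α_i > 1, else 0.
α_i > 1 for i ∈ {1}; NE contributions (7, 0), G = 7.
u_2 = (15 − 0) + 0.48·7 = 18.36.

18.36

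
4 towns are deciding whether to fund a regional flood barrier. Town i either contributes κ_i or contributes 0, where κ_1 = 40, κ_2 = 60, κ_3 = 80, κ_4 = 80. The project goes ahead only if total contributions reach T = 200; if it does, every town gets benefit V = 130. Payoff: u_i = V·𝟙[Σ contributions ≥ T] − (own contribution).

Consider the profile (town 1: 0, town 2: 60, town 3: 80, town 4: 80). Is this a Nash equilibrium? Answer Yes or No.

Yes

Total = 220 ≥ 200: provided.
Town 1 (pledges 0, payoff 130): pledging 40 → total 260, payoff 90. No gain.
Town 2 (pledges 60, payoff 70): dropping to 0 → total 160, payoff 0. No gain.
Town 3 (pledges 80, payoff 50): dropping to 0 → total 140, payoff 0. No gain.
Town 4 (pledges 80, payoff 50): dropping to 0 → total 140, payoff 0. No gain.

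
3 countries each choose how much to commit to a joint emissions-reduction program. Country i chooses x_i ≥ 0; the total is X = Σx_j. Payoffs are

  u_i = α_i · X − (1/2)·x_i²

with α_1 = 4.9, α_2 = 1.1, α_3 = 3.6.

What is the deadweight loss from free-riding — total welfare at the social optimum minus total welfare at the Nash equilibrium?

Country i's FOC: ∂u_i/∂x_i = α_i − x_i = 0, so x_i* = α_i.
NE contributions = (4.9, 1.1, 3.6); X = 9.6.
W^NE = (Σα)·X − ½Σα_i² = 9.6² − ½·38.18 = 73.07.
Planner sets x_i = Σα_j = 9.6 for every i, so X^SO = 3·9.6 = 28.8.
W^SO = (Σα)·X^SO − ½·3·(Σα)² = (3/2)·9.6² = 138.24.
Deadweight loss = W^SO − W^NE = 65.17.

65.17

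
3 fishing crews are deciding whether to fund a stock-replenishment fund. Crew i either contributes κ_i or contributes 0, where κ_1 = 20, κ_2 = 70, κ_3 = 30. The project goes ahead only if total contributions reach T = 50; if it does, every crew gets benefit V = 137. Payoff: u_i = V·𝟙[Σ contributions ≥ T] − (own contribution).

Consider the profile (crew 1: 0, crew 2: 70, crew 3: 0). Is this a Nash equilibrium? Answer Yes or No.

Total = 70 ≥ 50: provided.
Crew 1 (pledges 0, payoff 137): pledging 20 → total 90, payoff 117. No gain.
Crew 2 (pledges 70, payoff 67): dropping to 0 → total 0, payoff 0. No gain.
Crew 3 (pledges 0, payoff 137): pledging 30 → total 100, payoff 107. No gain.

Yes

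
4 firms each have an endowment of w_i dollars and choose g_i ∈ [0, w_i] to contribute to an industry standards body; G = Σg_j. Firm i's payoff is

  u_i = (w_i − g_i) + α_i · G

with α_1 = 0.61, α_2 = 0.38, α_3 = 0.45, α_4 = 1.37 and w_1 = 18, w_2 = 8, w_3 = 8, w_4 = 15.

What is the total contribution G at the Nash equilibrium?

∂u_i/∂g_i = α_i − 1, so firm i contributes w_i if α_i > 1, else 0.
α_i > 1 for i ∈ {4}; NE contributions (0, 0, 0, 15), G = 15.

15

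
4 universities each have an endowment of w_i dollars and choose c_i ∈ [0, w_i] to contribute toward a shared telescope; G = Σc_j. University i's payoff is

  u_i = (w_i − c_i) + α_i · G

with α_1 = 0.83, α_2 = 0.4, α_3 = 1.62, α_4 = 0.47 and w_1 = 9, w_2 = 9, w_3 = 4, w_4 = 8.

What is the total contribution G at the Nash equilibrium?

4

∂u_i/∂c_i = α_i − 1, so university i contributes w_i if α_i > 1, else 0.
α_i > 1 for i ∈ {3}; NE contributions (0, 0, 4, 0), G = 4.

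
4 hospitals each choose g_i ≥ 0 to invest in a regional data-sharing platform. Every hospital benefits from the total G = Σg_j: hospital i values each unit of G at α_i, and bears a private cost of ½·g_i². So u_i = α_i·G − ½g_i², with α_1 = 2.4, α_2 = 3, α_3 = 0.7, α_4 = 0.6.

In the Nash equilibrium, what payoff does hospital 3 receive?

4.445

Hospital i's FOC: ∂u_i/∂g_i = α_i − g_i = 0, so g_i* = α_i.
NE contributions = (2.4, 3, 0.7, 0.6); G = 6.7.
u_3 = α_3·G − ½·(g_3)² = 0.7·6.7 − ½·0.7² = 4.445.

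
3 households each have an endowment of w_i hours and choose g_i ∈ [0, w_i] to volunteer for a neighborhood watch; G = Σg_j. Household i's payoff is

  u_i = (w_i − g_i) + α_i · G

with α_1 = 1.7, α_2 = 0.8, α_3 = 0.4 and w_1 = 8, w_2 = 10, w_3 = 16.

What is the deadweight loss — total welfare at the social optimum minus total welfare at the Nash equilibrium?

∂u_i/∂g_i = α_i − 1, so household i contributes w_i if α_i > 1, else 0.
α_i > 1 for i ∈ {1}; NE contributions (8, 0, 0), G = 8.
W^NE = Σw_i − G^NE + (Σα_i)·G^NE = 34 + 1.9·8 = 49.2.
Planner: ∂(Σu_j)/∂g_i = Σα_j − 1 = 1.9 > 0, so everyone contributes w_i; G^SO = 34, W^SO = 34 + 1.9·34 = 98.6.
Deadweight loss = 49.4.

49.4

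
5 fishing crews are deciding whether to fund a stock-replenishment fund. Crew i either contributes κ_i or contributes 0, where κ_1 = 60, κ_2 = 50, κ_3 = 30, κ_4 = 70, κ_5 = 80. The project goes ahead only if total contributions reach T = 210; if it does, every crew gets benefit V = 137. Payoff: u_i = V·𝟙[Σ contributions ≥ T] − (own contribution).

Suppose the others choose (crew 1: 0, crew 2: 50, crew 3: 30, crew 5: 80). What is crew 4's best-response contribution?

Others' total = 160. Contributing 70 brings total to 230 ≥ 210: gain V − κ_4 = 67.
Best response: 70.

70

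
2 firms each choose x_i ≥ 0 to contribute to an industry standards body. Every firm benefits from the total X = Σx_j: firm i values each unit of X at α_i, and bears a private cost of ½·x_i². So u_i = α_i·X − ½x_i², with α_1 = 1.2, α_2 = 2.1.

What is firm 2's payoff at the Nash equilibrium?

Firm i's FOC: ∂u_i/∂x_i = α_i − x_i = 0, so x_i* = α_i.
NE contributions = (1.2, 2.1); X = 3.3.
u_2 = α_2·X − ½·(x_2)² = 2.1·3.3 − ½·2.1² = 4.725.

4.725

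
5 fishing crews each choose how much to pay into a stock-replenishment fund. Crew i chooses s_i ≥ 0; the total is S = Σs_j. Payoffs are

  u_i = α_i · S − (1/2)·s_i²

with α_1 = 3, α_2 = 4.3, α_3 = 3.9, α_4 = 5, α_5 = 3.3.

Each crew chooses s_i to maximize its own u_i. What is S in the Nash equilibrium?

19.5

Crew i's FOC: ∂u_i/∂s_i = α_i − s_i = 0, so s_i* = α_i.
NE contributions = (3, 4.3, 3.9, 5, 3.3); S = 19.5.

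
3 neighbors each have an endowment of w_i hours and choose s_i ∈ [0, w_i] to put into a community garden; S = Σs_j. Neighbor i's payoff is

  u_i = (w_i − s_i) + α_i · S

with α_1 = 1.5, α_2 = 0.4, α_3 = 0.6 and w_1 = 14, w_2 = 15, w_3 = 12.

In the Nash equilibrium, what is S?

∂u_i/∂s_i = α_i − 1, so neighbor i contributes w_i if α_i > 1, else 0.
α_i > 1 for i ∈ {1}; NE contributions (14, 0, 0), S = 14.

14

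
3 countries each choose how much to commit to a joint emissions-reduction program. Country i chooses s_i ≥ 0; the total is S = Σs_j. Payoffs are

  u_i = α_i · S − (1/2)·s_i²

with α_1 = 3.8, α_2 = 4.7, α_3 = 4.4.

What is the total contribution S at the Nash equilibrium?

Country i's FOC: ∂u_i/∂s_i = α_i − s_i = 0, so s_i* = α_i.
NE contributions = (3.8, 4.7, 4.4); S = 12.9.

12.9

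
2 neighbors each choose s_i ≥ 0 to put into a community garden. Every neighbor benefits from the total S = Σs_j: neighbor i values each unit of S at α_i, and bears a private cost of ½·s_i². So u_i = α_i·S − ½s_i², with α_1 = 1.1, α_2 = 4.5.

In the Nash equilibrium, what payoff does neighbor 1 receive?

Neighbor i's FOC: ∂u_i/∂s_i = α_i − s_i = 0, so s_i* = α_i.
NE contributions = (1.1, 4.5); S = 5.6.
u_1 = α_1·S − ½·(s_1)² = 1.1·5.6 − ½·1.1² = 5.555.

5.555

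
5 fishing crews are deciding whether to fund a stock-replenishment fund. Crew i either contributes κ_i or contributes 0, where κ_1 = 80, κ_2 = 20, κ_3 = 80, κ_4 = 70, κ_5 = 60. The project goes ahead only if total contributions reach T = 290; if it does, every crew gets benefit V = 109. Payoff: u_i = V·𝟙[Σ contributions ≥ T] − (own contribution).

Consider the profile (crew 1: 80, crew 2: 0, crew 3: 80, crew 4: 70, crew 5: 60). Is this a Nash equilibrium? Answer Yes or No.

Yes

Total = 290 ≥ 290: provided.
Crew 1 (pledges 80, payoff 29): dropping to 0 → total 210, payoff 0. No gain.
Crew 2 (pledges 0, payoff 109): pledging 20 → total 310, payoff 89. No gain.
Crew 3 (pledges 80, payoff 29): dropping to 0 → total 210, payoff 0. No gain.
Crew 4 (pledges 70, payoff 39): dropping to 0 → total 220, payoff 0. No gain.
Crew 5 (pledges 60, payoff 49): dropping to 0 → total 230, payoff 0. No gain.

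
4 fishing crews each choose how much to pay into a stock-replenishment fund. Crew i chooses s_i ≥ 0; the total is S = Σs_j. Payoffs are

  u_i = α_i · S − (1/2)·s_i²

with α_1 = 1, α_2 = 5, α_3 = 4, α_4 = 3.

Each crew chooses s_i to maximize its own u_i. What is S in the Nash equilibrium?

Crew i's FOC: ∂u_i/∂s_i = α_i − s_i = 0, so s_i* = α_i.
NE contributions = (1, 5, 4, 3); S = 13.

13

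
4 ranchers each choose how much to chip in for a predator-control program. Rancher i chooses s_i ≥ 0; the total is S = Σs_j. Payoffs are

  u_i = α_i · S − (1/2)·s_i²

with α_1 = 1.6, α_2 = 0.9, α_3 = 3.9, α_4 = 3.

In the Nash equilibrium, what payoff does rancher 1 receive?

13.76

Rancher i's FOC: ∂u_i/∂s_i = α_i − s_i = 0, so s_i* = α_i.
NE contributions = (1.6, 0.9, 3.9, 3); S = 9.4.
u_1 = α_1·S − ½·(s_1)² = 1.6·9.4 − ½·1.6² = 13.76.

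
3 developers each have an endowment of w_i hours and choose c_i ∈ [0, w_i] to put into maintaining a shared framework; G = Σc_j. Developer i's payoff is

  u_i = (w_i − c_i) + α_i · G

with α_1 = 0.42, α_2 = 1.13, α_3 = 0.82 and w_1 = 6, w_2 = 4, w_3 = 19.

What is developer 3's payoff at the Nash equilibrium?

22.28

∂u_i/∂c_i = α_i − 1, so developer i contributes w_i if α_i > 1, else 0.
α_i > 1 for i ∈ {2}; NE contributions (0, 4, 0), G = 4.
u_3 = (19 − 0) + 0.82·4 = 22.28.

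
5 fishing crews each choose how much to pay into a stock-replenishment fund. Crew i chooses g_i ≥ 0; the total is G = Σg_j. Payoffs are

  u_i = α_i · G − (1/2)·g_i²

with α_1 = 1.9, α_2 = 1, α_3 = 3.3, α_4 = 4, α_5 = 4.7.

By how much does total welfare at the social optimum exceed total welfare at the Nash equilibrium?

359.81

Crew i's FOC: ∂u_i/∂g_i = α_i − g_i = 0, so g_i* = α_i.
NE contributions = (1.9, 1, 3.3, 4, 4.7); G = 14.9.
W^NE = (Σα)·G − ½Σα_i² = 14.9² − ½·53.59 = 195.215.
Planner sets g_i = Σα_j = 14.9 for every i, so G^SO = 5·14.9 = 74.5.
W^SO = (Σα)·G^SO − ½·5·(Σα)² = (5/2)·14.9² = 555.025.
Deadweight loss = W^SO − W^NE = 359.81.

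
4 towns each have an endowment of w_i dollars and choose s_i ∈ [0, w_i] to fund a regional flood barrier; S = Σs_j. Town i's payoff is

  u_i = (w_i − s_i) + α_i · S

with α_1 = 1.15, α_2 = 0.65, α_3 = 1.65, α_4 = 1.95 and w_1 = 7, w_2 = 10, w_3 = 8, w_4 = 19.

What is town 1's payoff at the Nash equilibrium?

∂u_i/∂s_i = α_i − 1, so town i contributes w_i if α_i > 1, else 0.
α_i > 1 for i ∈ {1, 3, 4}; NE contributions (7, 0, 8, 19), S = 34.
u_1 = (7 − 7) + 1.15·34 = 39.1.

39.1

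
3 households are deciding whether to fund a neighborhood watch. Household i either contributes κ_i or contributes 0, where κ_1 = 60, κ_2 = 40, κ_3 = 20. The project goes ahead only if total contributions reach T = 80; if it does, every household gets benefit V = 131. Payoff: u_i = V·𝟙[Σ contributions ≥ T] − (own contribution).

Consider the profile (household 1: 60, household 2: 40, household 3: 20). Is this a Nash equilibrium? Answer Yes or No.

Total = 120 ≥ 80: provided.
Household 1 (pledges 60, payoff 71): dropping to 0 → total 60, payoff 0. No gain.
Household 2 (pledges 40, payoff 91): dropping to 0 → total 80, payoff 131. Profitable deviation.

No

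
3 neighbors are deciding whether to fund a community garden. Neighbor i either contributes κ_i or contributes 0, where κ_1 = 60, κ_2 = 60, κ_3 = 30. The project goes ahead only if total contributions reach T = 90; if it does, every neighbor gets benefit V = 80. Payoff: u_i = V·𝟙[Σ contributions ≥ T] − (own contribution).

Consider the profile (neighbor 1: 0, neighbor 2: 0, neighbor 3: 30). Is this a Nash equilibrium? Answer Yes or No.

Total = 30 < 90: not provided.
Neighbor 1 (pledges 0, payoff 0): pledging 60 → total 90, payoff 20. Profitable deviation.

No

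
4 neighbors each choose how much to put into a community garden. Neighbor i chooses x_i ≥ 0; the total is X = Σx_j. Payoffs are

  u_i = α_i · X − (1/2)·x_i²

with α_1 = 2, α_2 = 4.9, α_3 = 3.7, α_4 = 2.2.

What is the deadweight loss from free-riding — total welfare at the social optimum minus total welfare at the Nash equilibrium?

187.11

Neighbor i's FOC: ∂u_i/∂x_i = α_i − x_i = 0, so x_i* = α_i.
NE contributions = (2, 4.9, 3.7, 2.2); X = 12.8.
W^NE = (Σα)·X − ½Σα_i² = 12.8² − ½·46.54 = 140.57.
Planner sets x_i = Σα_j = 12.8 for every i, so X^SO = 4·12.8 = 51.2.
W^SO = (Σα)·X^SO − ½·4·(Σα)² = (4/2)·12.8² = 327.68.
Deadweight loss = W^SO − W^NE = 187.11.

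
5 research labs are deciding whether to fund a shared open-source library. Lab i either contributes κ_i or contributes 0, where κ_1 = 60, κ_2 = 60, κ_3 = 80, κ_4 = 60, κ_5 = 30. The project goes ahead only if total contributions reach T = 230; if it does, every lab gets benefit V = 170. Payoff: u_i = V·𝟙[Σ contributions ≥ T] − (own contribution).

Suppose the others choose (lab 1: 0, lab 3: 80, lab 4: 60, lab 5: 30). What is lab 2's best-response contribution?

60

Others' total = 170. Contributing 60 brings total to 230 ≥ 230: gain V − κ_2 = 110.
Best response: 60.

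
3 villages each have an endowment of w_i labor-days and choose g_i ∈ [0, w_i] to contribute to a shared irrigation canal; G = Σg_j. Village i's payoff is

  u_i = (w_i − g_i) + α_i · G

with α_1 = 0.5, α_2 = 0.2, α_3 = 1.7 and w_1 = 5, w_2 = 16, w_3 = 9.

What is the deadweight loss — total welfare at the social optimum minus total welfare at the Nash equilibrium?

29.4

∂u_i/∂g_i = α_i − 1, so village i contributes w_i if α_i > 1, else 0.
α_i > 1 for i ∈ {3}; NE contributions (0, 0, 9), G = 9.
W^NE = Σw_i − G^NE + (Σα_i)·G^NE = 30 + 1.4·9 = 42.6.
Planner: ∂(Σu_j)/∂g_i = Σα_j − 1 = 1.4 > 0, so everyone contributes w_i; G^SO = 30, W^SO = 30 + 1.4·30 = 72.
Deadweight loss = 29.4.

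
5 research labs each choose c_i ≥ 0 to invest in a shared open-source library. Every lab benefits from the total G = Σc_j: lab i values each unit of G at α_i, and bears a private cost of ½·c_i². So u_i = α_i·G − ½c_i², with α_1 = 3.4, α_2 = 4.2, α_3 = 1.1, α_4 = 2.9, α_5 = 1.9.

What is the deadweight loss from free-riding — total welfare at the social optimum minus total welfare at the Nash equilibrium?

Lab i's FOC: ∂u_i/∂c_i = α_i − c_i = 0, so c_i* = α_i.
NE contributions = (3.4, 4.2, 1.1, 2.9, 1.9); G = 13.5.
W^NE = (Σα)·G − ½Σα_i² = 13.5² − ½·42.43 = 161.035.
Planner sets c_i = Σα_j = 13.5 for every i, so G^SO = 5·13.5 = 67.5.
W^SO = (Σα)·G^SO − ½·5·(Σα)² = (5/2)·13.5² = 455.625.
Deadweight loss = W^SO − W^NE = 294.59.

294.59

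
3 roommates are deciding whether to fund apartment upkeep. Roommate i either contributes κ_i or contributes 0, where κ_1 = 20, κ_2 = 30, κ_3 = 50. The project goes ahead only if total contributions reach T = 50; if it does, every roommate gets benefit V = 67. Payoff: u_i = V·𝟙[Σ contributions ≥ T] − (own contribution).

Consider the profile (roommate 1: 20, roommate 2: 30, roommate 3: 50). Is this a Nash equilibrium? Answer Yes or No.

Total = 100 ≥ 50: provided.
Roommate 1 (pledges 20, payoff 47): dropping to 0 → total 80, payoff 67. Profitable deviation.

No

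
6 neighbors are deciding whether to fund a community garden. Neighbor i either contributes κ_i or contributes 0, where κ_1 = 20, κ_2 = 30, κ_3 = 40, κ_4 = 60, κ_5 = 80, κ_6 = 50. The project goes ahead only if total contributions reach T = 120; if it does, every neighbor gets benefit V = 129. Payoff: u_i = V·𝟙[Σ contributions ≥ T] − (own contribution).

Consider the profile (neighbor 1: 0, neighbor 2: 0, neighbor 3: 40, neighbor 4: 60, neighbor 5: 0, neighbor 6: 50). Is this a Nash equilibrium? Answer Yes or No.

Yes

Total = 150 ≥ 120: provided.
Neighbor 1 (pledges 0, payoff 129): pledging 20 → total 170, payoff 109. No gain.
Neighbor 2 (pledges 0, payoff 129): pledging 30 → total 180, payoff 99. No gain.
Neighbor 3 (pledges 40, payoff 89): dropping to 0 → total 110, payoff 0. No gain.
Neighbor 4 (pledges 60, payoff 69): dropping to 0 → total 90, payoff 0. No gain.
Neighbor 5 (pledges 0, payoff 129): pledging 80 → total 230, payoff 49. No gain.
Neighbor 6 (pledges 50, payoff 79): dropping to 0 → total 100, payoff 0. No gain.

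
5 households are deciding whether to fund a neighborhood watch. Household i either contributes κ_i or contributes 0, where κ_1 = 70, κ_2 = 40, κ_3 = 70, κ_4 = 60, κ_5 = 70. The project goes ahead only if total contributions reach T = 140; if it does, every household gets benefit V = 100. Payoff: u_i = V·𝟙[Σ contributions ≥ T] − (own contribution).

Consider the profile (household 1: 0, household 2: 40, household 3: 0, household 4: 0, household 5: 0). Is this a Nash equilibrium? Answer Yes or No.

Total = 40 < 140: not provided.
Household 1 (pledges 0, payoff 0): pledging 70 → total 110, payoff -70. No gain.
Household 2 (pledges 40, payoff -40): dropping to 0 → total 0, payoff 0. Profitable deviation.

No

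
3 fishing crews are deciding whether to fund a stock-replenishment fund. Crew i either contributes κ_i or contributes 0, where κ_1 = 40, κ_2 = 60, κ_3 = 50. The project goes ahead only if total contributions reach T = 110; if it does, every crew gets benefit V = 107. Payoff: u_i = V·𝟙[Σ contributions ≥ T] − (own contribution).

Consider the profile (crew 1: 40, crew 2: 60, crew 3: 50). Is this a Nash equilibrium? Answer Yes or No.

No

Total = 150 ≥ 110: provided.
Crew 1 (pledges 40, payoff 67): dropping to 0 → total 110, payoff 107. Profitable deviation.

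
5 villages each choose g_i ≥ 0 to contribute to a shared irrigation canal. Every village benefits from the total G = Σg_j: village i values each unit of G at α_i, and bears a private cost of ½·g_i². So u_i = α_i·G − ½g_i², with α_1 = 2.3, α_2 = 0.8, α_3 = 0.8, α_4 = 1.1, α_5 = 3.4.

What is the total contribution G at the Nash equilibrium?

Village i's FOC: ∂u_i/∂g_i = α_i − g_i = 0, so g_i* = α_i.
NE contributions = (2.3, 0.8, 0.8, 1.1, 3.4); G = 8.4.

8.4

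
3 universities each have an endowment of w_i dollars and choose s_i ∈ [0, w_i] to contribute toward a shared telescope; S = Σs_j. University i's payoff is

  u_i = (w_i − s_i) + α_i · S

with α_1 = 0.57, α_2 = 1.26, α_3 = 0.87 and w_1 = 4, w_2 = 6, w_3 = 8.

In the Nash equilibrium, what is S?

6

∂u_i/∂s_i = α_i − 1, so university i contributes w_i if α_i > 1, else 0.
α_i > 1 for i ∈ {2}; NE contributions (0, 6, 0), S = 6.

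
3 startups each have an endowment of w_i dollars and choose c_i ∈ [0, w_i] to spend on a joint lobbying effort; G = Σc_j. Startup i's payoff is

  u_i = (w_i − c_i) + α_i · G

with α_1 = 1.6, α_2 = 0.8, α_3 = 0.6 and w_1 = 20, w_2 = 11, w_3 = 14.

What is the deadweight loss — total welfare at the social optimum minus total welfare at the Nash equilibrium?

∂u_i/∂c_i = α_i − 1, so startup i contributes w_i if α_i > 1, else 0.
α_i > 1 for i ∈ {1}; NE contributions (20, 0, 0), G = 20.
W^NE = Σw_i − G^NE + (Σα_i)·G^NE = 45 + 2·20 = 85.
Planner: ∂(Σu_j)/∂c_i = Σα_j − 1 = 2 > 0, so everyone contributes w_i; G^SO = 45, W^SO = 45 + 2·45 = 135.
Deadweight loss = 50.

50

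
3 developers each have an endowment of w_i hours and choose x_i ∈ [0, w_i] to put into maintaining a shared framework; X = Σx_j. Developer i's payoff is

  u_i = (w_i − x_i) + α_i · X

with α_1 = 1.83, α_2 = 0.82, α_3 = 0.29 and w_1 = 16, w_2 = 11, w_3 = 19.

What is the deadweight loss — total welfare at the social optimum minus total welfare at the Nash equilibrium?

∂u_i/∂x_i = α_i − 1, so developer i contributes w_i if α_i > 1, else 0.
α_i > 1 for i ∈ {1}; NE contributions (16, 0, 0), X = 16.
W^NE = Σw_i − X^NE + (Σα_i)·X^NE = 46 + 1.94·16 = 77.04.
Planner: ∂(Σu_j)/∂x_i = Σα_j − 1 = 1.94 > 0, so everyone contributes w_i; X^SO = 46, W^SO = 46 + 1.94·46 = 135.24.
Deadweight loss = 58.2.

58.2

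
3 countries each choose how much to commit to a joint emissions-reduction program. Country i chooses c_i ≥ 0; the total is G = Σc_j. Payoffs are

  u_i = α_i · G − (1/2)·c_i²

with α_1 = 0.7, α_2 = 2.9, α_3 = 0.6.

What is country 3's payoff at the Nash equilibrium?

2.34

Country i's FOC: ∂u_i/∂c_i = α_i − c_i = 0, so c_i* = α_i.
NE contributions = (0.7, 2.9, 0.6); G = 4.2.
u_3 = α_3·G − ½·(c_3)² = 0.6·4.2 − ½·0.6² = 2.34.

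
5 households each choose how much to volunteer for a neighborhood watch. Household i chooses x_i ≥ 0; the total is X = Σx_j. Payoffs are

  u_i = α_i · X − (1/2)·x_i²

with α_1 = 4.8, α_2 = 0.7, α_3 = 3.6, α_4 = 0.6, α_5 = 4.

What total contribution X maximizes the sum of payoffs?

68.5

Planner FOC: ∂(Σu_j)/∂x_i = (Σα_j) − x_i = 0, so x_i^SO = Σα_j = 13.7 for every i; X^SO = 68.5.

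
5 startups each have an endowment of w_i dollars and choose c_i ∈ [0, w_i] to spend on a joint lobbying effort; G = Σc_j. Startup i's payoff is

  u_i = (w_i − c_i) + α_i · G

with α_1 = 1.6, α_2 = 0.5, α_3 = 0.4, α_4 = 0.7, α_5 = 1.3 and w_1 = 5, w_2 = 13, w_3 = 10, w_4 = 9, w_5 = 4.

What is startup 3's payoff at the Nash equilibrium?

13.6

∂u_i/∂c_i = α_i − 1, so startup i contributes w_i if α_i > 1, else 0.
α_i > 1 for i ∈ {1, 5}; NE contributions (5, 0, 0, 0, 4), G = 9.
u_3 = (10 − 0) + 0.4·9 = 13.6.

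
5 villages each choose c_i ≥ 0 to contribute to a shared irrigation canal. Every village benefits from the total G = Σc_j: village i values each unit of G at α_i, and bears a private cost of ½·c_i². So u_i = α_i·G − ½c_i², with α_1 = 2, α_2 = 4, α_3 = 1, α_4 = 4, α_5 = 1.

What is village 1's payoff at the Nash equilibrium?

Village i's FOC: ∂u_i/∂c_i = α_i − c_i = 0, so c_i* = α_i.
NE contributions = (2, 4, 1, 4, 1); G = 12.
u_1 = α_1·G − ½·(c_1)² = 2·12 − ½·2² = 22.

22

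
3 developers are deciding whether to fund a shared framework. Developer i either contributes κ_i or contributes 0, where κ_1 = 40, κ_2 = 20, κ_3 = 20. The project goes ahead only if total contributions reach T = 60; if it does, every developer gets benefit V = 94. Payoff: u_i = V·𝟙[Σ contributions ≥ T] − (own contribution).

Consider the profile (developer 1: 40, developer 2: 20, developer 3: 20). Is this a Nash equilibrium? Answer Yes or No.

Total = 80 ≥ 60: provided.
Developer 1 (pledges 40, payoff 54): dropping to 0 → total 40, payoff 0. No gain.
Developer 2 (pledges 20, payoff 74): dropping to 0 → total 60, payoff 94. Profitable deviation.

No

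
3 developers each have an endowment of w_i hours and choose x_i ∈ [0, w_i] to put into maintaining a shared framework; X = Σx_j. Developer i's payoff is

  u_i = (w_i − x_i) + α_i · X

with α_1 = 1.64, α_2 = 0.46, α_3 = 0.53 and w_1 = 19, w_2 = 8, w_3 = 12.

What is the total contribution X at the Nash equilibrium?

∂u_i/∂x_i = α_i − 1, so developer i contributes w_i if α_i > 1, else 0.
α_i > 1 for i ∈ {1}; NE contributions (19, 0, 0), X = 19.

19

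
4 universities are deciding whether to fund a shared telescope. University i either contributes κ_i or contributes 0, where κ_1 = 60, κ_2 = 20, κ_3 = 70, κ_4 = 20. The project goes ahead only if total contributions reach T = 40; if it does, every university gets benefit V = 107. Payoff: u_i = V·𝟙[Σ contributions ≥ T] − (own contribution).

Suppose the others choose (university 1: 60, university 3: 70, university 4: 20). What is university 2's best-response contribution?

0

Others' total = 150 ≥ 40; contributing adds cost 20 for no extra benefit.
Best response: 0.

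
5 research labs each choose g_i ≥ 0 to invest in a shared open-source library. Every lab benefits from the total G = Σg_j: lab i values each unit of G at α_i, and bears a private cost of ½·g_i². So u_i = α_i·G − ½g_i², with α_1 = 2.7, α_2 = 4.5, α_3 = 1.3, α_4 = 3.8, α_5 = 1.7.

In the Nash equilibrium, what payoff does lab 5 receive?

Lab i's FOC: ∂u_i/∂g_i = α_i − g_i = 0, so g_i* = α_i.
NE contributions = (2.7, 4.5, 1.3, 3.8, 1.7); G = 14.
u_5 = α_5·G − ½·(g_5)² = 1.7·14 − ½·1.7² = 22.355.

22.355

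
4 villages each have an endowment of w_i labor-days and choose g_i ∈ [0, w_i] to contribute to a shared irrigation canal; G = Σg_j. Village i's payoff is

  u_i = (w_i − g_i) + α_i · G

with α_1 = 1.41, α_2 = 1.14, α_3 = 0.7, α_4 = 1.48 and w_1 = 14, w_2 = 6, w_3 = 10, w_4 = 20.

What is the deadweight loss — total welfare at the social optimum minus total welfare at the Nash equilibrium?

37.3

∂u_i/∂g_i = α_i − 1, so village i contributes w_i if α_i > 1, else 0.
α_i > 1 for i ∈ {1, 2, 4}; NE contributions (14, 6, 0, 20), G = 40.
W^NE = Σw_i − G^NE + (Σα_i)·G^NE = 50 + 3.73·40 = 199.2.
Planner: ∂(Σu_j)/∂g_i = Σα_j − 1 = 3.73 > 0, so everyone contributes w_i; G^SO = 50, W^SO = 50 + 3.73·50 = 236.5.
Deadweight loss = 37.3.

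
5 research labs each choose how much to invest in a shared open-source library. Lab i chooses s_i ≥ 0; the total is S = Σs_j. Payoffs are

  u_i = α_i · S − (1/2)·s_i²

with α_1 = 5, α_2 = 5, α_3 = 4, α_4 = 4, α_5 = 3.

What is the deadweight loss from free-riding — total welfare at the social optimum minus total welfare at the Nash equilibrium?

Lab i's FOC: ∂u_i/∂s_i = α_i − s_i = 0, so s_i* = α_i.
NE contributions = (5, 5, 4, 4, 3); S = 21.
W^NE = (Σα)·S − ½Σα_i² = 21² − ½·91 = 395.5.
Planner sets s_i = Σα_j = 21 for every i, so S^SO = 5·21 = 105.
W^SO = (Σα)·S^SO − ½·5·(Σα)² = (5/2)·21² = 1102.5.
Deadweight loss = W^SO − W^NE = 707.

707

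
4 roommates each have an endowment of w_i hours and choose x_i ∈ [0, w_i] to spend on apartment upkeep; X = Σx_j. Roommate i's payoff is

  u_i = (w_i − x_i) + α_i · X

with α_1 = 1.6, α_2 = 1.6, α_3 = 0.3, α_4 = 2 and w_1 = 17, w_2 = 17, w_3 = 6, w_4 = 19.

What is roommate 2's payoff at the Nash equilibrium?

∂u_i/∂x_i = α_i − 1, so roommate i contributes w_i if α_i > 1, else 0.
α_i > 1 for i ∈ {1, 2, 4}; NE contributions (17, 17, 0, 19), X = 53.
u_2 = (17 − 17) + 1.6·53 = 84.8.

84.8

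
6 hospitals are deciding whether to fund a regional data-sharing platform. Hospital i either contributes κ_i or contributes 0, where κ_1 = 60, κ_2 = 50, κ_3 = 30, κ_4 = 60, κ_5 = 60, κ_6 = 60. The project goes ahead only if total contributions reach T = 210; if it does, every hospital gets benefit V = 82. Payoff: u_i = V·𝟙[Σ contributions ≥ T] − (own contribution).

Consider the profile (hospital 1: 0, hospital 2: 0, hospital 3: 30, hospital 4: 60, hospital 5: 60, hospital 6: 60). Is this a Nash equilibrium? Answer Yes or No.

Yes

Total = 210 ≥ 210: provided.
Hospital 1 (pledges 0, payoff 82): pledging 60 → total 270, payoff 22. No gain.
Hospital 2 (pledges 0, payoff 82): pledging 50 → total 260, payoff 32. No gain.
Hospital 3 (pledges 30, payoff 52): dropping to 0 → total 180, payoff 0. No gain.
Hospital 4 (pledges 60, payoff 22): dropping to 0 → total 150, payoff 0. No gain.
Hospital 5 (pledges 60, payoff 22): dropping to 0 → total 150, payoff 0. No gain.
Hospital 6 (pledges 60, payoff 22): dropping to 0 → total 150, payoff 0. No gain.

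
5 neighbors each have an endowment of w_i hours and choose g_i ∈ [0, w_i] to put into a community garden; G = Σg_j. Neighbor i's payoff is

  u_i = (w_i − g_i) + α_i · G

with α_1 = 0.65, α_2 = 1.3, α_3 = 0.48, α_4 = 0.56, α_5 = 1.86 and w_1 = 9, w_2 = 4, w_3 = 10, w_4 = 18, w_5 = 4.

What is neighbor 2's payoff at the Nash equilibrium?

∂u_i/∂g_i = α_i − 1, so neighbor i contributes w_i if α_i > 1, else 0.
α_i > 1 for i ∈ {2, 5}; NE contributions (0, 4, 0, 0, 4), G = 8.
u_2 = (4 − 4) + 1.3·8 = 10.4.

10.4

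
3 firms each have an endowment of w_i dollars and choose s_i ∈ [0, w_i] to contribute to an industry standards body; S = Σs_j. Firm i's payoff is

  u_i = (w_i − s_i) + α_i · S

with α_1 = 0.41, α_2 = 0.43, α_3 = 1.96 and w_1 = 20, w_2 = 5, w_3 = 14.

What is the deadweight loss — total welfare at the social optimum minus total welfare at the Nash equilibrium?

∂u_i/∂s_i = α_i − 1, so firm i contributes w_i if α_i > 1, else 0.
α_i > 1 for i ∈ {3}; NE contributions (0, 0, 14), S = 14.
W^NE = Σw_i − S^NE + (Σα_i)·S^NE = 39 + 1.8·14 = 64.2.
Planner: ∂(Σu_j)/∂s_i = Σα_j − 1 = 1.8 > 0, so everyone contributes w_i; S^SO = 39, W^SO = 39 + 1.8·39 = 109.2.
Deadweight loss = 45.

45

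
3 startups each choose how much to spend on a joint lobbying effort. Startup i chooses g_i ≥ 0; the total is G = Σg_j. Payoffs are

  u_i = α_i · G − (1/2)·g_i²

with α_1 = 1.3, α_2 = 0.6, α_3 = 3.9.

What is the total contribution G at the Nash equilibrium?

Startup i's FOC: ∂u_i/∂g_i = α_i − g_i = 0, so g_i* = α_i.
NE contributions = (1.3, 0.6, 3.9); G = 5.8.

5.8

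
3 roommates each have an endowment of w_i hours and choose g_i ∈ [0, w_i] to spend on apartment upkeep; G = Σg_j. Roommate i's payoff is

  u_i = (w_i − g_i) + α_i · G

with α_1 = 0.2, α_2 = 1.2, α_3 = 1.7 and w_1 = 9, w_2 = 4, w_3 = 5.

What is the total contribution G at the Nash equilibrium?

∂u_i/∂g_i = α_i − 1, so roommate i contributes w_i if α_i > 1, else 0.
α_i > 1 for i ∈ {2, 3}; NE contributions (0, 4, 5), G = 9.

9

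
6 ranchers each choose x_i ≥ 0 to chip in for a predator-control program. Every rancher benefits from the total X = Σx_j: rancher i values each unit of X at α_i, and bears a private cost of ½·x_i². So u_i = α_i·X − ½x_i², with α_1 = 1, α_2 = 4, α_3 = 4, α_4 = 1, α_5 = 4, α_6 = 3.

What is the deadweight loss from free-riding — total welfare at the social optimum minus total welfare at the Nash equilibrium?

Rancher i's FOC: ∂u_i/∂x_i = α_i − x_i = 0, so x_i* = α_i.
NE contributions = (1, 4, 4, 1, 4, 3); X = 17.
W^NE = (Σα)·X − ½Σα_i² = 17² − ½·59 = 259.5.
Planner sets x_i = Σα_j = 17 for every i, so X^SO = 6·17 = 102.
W^SO = (Σα)·X^SO − ½·6·(Σα)² = (6/2)·17² = 867.
Deadweight loss = W^SO − W^NE = 607.5.

607.5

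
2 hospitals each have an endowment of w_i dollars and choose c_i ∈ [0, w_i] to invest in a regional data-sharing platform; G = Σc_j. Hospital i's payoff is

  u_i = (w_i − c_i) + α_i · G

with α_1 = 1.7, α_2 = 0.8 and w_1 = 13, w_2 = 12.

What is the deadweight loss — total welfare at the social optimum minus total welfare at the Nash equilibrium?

∂u_i/∂c_i = α_i − 1, so hospital i contributes w_i if α_i > 1, else 0.
α_i > 1 for i ∈ {1}; NE contributions (13, 0), G = 13.
W^NE = Σw_i − G^NE + (Σα_i)·G^NE = 25 + 1.5·13 = 44.5.
Planner: ∂(Σu_j)/∂c_i = Σα_j − 1 = 1.5 > 0, so everyone contributes w_i; G^SO = 25, W^SO = 25 + 1.5·25 = 62.5.
Deadweight loss = 18.

18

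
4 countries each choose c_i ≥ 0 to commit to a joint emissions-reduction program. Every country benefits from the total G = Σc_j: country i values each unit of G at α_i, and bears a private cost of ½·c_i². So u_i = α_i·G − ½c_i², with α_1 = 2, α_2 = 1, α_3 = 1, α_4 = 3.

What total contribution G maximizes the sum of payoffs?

Planner FOC: ∂(Σu_j)/∂c_i = (Σα_j) − c_i = 0, so c_i^SO = Σα_j = 7 for every i; G^SO = 28.

28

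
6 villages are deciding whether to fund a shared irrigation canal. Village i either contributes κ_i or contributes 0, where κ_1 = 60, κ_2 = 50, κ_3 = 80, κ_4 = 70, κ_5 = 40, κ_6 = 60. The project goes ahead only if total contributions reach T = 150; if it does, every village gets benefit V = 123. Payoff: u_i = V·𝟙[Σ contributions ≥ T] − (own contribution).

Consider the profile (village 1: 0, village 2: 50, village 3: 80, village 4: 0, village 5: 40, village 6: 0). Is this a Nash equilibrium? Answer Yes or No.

Total = 170 ≥ 150: provided.
Village 1 (pledges 0, payoff 123): pledging 60 → total 230, payoff 63. No gain.
Village 2 (pledges 50, payoff 73): dropping to 0 → total 120, payoff 0. No gain.
Village 3 (pledges 80, payoff 43): dropping to 0 → total 90, payoff 0. No gain.
Village 4 (pledges 0, payoff 123): pledging 70 → total 240, payoff 53. No gain.
Village 5 (pledges 40, payoff 83): dropping to 0 → total 130, payoff 0. No gain.
Village 6 (pledges 0, payoff 123): pledging 60 → total 230, payoff 63. No gain.

Yes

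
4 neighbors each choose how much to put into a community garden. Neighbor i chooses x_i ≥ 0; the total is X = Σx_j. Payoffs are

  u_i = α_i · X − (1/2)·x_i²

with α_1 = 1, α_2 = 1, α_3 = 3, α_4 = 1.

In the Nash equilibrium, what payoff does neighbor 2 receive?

Neighbor i's FOC: ∂u_i/∂x_i = α_i − x_i = 0, so x_i* = α_i.
NE contributions = (1, 1, 3, 1); X = 6.
u_2 = α_2·X − ½·(x_2)² = 1·6 − ½·1² = 5.5.

5.5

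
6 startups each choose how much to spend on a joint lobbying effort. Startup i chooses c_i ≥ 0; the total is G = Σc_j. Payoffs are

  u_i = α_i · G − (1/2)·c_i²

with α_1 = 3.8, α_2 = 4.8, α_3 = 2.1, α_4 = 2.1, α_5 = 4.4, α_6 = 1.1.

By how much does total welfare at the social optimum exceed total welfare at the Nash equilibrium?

703.215

Startup i's FOC: ∂u_i/∂c_i = α_i − c_i = 0, so c_i* = α_i.
NE contributions = (3.8, 4.8, 2.1, 2.1, 4.4, 1.1); G = 18.3.
W^NE = (Σα)·G − ½Σα_i² = 18.3² − ½·66.87 = 301.455.
Planner sets c_i = Σα_j = 18.3 for every i, so G^SO = 6·18.3 = 109.8.
W^SO = (Σα)·G^SO − ½·6·(Σα)² = (6/2)·18.3² = 1004.67.
Deadweight loss = W^SO − W^NE = 703.215.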